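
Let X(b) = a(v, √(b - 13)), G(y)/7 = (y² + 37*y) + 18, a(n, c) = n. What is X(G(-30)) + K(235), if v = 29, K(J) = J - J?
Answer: 29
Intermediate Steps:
K(J) = 0
G(y) = 126 + 7*y² + 259*y (G(y) = 7*((y² + 37*y) + 18) = 7*(18 + y² + 37*y) = 126 + 7*y² + 259*y)
X(b) = 29
X(G(-30)) + K(235) = 29 + 0 = 29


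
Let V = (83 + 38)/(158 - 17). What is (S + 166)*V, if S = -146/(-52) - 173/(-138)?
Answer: 18457945/126477 ≈ 145.94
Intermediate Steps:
V = 121/141 ≈ 0.85816
S = 3643/897 (S = -146*(-1/52) - 173*(-1/138) = 73/26 + 173/138 = 3643/897 ≈ 4.0613)
(S + 166)*V = (3643/897 + 166)*(121/141) = (152545/897)*(121/141) = 18457945/126477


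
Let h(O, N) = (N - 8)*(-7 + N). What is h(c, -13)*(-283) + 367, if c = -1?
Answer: -118493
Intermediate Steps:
h(O, N) = (-8 + N)*(-7 + N)
h(c, -13)*(-283) + 367 = (56 + (-13)² - 15*(-13))*(-283) + 367 = (56 + 169 + 195)*(-283) + 367 = 420*(-283) + 367 = -118860 + 367 = -118493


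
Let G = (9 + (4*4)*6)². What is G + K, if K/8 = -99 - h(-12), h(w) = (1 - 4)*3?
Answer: 10305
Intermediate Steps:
h(w) = -9 (h(w) = -3*3 = -9)
K = -720 (K = 8*(-99 - 1*(-9)) = 8*(-99 + 9) = 8*(-90) = -720)
G = 11025 (G = (9 + 16*6)² = (9 + 96)² = 105² = 11025)
G + K = 11025 - 720 = 10305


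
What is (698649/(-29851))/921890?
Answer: -698649/27519338390 ≈ -2.5388e-5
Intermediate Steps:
(698649/(-29851))/921890 = (698649*(-1/29851))*(1/921890) = -698649/29851*1/921890 = -698649/27519338390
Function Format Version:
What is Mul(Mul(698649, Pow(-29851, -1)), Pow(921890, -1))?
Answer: Rational(-698649, 27519338390) ≈ -2.5388e-5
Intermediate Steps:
Mul(Mul(698649, Pow(-29851, -1)), Pow(921890, -1)) = Mul(Mul(698649, Rational(-1, 29851)), Rational(1, 921890)) = Mul(Rational(-698649, 29851), Rational(1, 921890)) = Rational(-698649, 27519338390)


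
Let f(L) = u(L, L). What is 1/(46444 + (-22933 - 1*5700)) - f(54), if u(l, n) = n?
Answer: -961793/17811 ≈ -54.000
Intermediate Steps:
f(L) = L
1/(46444 + (-22933 - 1*5700)) - f(54) = 1/(46444 + (-22933 - 1*5700)) - 1*54 = 1/(46444 + (-22933 - 5700)) - 54 = 1/(46444 - 28633) - 54 = 1/17811 - 54 = -961793/17811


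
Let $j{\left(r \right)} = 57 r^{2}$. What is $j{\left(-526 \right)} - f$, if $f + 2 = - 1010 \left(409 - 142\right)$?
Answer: $16040204$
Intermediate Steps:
$f = -269672$ ($f = -2 - 1010 \left(409 - 142\right) = -2 - 269670 = -269672$)
$j{\left(-526 \right)} - f = 57 \left(-526\right)^{2} - -269672 = 57 \cdot 276676 + 269672 = 15770532 + 269672 = 16040204$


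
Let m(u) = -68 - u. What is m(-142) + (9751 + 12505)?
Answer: 22330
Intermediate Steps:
m(-142) + (9751 + 12505) = (-68 - 1*(-142)) + (9751 + 12505) = (-68 + 142) + 22256 = 74 + 22256 = 22330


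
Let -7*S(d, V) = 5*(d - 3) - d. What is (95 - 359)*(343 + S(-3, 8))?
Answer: -640992/7 ≈ -91570.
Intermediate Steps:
S(d, V) = 15/7 - 4*d/7 (S(d, V) = -(5*(d - 3) - d)/7 = -(5*(-3 + d) - d)/7 = -((-15 + 5*d) - d)/7 = -(-15 + 4*d)/7 = 15/7 - 4*d/7)
(95 - 359)*(343 + S(-3, 8)) = (95 - 359)*(343 + (15/7 - 4/7*(-3))) = -264*(343 + (15/7 + 12/7)) = -264*(343 + 27/7) = -264*2428/7 = -640992/7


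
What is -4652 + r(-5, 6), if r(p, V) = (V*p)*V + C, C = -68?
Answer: -4900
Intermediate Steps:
r(p, V) = -68 + p*V**2 (r(p, V) = (V*p)*V - 68 = p*V**2 - 68 = -68 + p*V**2)
-4652 + r(-5, 6) = -4652 + (-68 - 5*6**2) = -4652 + (-68 - 5*36) = -4652 + (-68 - 180) = -4652 - 248 = -4900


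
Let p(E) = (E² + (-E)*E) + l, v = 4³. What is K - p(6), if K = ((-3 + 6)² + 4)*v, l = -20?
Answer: 852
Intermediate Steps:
v = 64
K = 832 (K = ((-3 + 6)² + 4)*64 = (3² + 4)*64 = (9 + 4)*64 = 13*64 = 832)
p(E) = -20 (p(E) = (E² + (-E)*E) - 20 = (E² - E²) - 20 = 0 - 20 = -20)
K - p(6) = 832 - 1*(-20) = 832 + 20 = 852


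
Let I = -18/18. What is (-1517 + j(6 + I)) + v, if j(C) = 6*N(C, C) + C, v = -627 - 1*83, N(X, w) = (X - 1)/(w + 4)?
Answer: -6658/3 ≈ -2219.3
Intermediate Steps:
I = -1 (I = -18*1/18 = -1)
N(X, w) = (-1 + X)/(4 + w)
v = -710 (v = -627 - 83 = -710)
j(C) = C + 6*(-1 + C)/(4 + C) (j(C) = 6*((-1 + C)/(4 + C)) + C = 6*(-1 + C)/(4 + C) + C = C + 6*(-1 + C)/(4 + C))
(-1517 + j(6 + I)) + v = (-1517 + (-6 + (6 - 1)² + 10*(6 - 1))/(4 + (6 - 1))) - 710 = (-1517 + (-6 + 5² + 10*5)/(4 + 5)) - 710 = (-1517 + (-6 + 25 + 50)/9) - 710 = (-1517 + (⅑)*69) - 710 = (-1517 + 23/3) - 710 = -4528/3 - 710 = -6658/3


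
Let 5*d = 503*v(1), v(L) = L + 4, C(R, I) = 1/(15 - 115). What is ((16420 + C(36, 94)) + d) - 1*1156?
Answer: 1576699/100 ≈ 15767.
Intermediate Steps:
C(R, I) = -1/100 (C(R, I) = 1/(-100) = -1/100)
v(L) = 4 + L
d = 503 (d = (503*(4 + 1))/5 = (503*5)/5 = (⅕)*2515 = 503)
((16420 + C(36, 94)) + d) - 1*1156 = ((16420 - 1/100) + 503) - 1*1156 = (1641999/100 + 503) - 1156 = 1692299/100 - 1156 = 1576699/100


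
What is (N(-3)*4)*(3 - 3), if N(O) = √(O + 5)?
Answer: 0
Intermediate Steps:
N(O) = √(5 + O)
(N(-3)*4)*(3 - 3) = (√(5 - 3)*4)*(3 - 3) = (√2*4)*0 = (4*√2)*0 = 0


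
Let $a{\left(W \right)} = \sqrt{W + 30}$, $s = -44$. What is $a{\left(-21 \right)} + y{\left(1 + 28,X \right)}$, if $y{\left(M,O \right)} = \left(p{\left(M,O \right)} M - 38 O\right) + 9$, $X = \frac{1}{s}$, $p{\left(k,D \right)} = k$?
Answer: $\frac{18785}{22} \approx 853.86$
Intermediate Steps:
$X = - \frac{1}{44}$ ($X = \frac{1}{-44} = - \frac{1}{44} \approx -0.022727$)
$y{\left(M,O \right)} = 9 + M^{2} - 38 O$ ($y{\left(M,O \right)} = \left(M M - 38 O\right) + 9 = \left(M^{2} - 38 O\right) + 9 = 9 + M^{2} - 38 O$)
$a{\left(W \right)} = \sqrt{30 + W}$
$a{\left(-21 \right)} + y{\left(1 + 28,X \right)} = \sqrt{30 - 21} + \left(9 + \left(1 + 28\right)^{2} - - \frac{19}{22}\right) = \sqrt{9} + \left(9 + 29^{2} + \frac{19}{22}\right) = 3 + \left(9 + 841 + \frac{19}{22}\right) = 3 + \frac{18719}{22} = \frac{18785}{22}$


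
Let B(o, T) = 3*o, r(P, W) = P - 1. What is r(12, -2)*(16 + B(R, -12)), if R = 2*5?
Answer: 506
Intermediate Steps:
R = 10
r(P, W) = -1 + P
r(12, -2)*(16 + B(R, -12)) = (-1 + 12)*(16 + 3*10) = 11*(16 + 30) = 11*46 = 506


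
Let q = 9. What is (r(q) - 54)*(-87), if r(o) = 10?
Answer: 3828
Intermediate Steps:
(r(q) - 54)*(-87) = (10 - 54)*(-87) = -44*(-87) = 3828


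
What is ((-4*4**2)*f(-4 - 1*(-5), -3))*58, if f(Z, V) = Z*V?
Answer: 11136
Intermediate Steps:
f(Z, V) = V*Z
((-4*4**2)*f(-4 - 1*(-5), -3))*58 = ((-4*4**2)*(-3*(-4 - 1*(-5))))*58 = ((-4*16)*(-3*(-4 + 5)))*58 = -(-192)*58 = -64*(-3)*58 = 192*58 = 11136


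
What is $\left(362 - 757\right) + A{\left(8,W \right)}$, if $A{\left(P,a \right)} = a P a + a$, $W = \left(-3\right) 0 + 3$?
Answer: $-320$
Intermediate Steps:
$W = 3$ ($W = 0 + 3 = 3$)
$A{\left(P,a \right)} = a + P a^{2}$ ($A{\left(P,a \right)} = P a a + a = P a^{2} + a = a + P a^{2}$)
$\left(362 - 757\right) + A{\left(8,W \right)} = \left(362 - 757\right) + 3 \left(1 + 8 \cdot 3\right) = -395 + 3 \left(1 + 24\right) = -395 + 3 \cdot 25 = -395 + 75 = -320$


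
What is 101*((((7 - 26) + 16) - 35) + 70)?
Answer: 3232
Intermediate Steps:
101*((((7 - 26) + 16) - 35) + 70) = 101*(((-19 + 16) - 35) + 70) = 101*((-3 - 35) + 70) = 101*(-38 + 70) = 101*32 = 3232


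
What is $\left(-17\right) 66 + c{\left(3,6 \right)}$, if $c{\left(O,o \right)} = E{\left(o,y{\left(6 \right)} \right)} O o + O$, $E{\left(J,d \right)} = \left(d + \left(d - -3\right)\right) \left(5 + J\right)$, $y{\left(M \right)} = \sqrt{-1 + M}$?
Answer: $-525 + 396 \sqrt{5} \approx 360.48$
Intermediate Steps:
$E{\left(J,d \right)} = \left(3 + 2 d\right) \left(5 + J\right)$ ($E{\left(J,d \right)} = \left(d + \left(d + 3\right)\right) \left(5 + J\right) = \left(d + \left(3 + d\right)\right) \left(5 + J\right) = \left(3 + 2 d\right) \left(5 + J\right)$)
$c{\left(O,o \right)} = O + O o \left(15 + 3 o + 10 \sqrt{5} + 2 o \sqrt{5}\right)$ ($c{\left(O,o \right)} = \left(15 + 3 o + 10 \sqrt{-1 + 6} + 2 o \sqrt{-1 + 6}\right) O o + O = \left(15 + 3 o + 10 \sqrt{5} + 2 o \sqrt{5}\right) O o + O = O \left(15 + 3 o + 10 \sqrt{5} + 2 o \sqrt{5}\right) o + O = O o \left(15 + 3 o + 10 \sqrt{5} + 2 o \sqrt{5}\right) + O = O + O o \left(15 + 3 o + 10 \sqrt{5} + 2 o \sqrt{5}\right)$)
$\left(-17\right) 66 + c{\left(3,6 \right)} = \left(-17\right) 66 + 3 \left(1 + 6 \left(15 + 3 \cdot 6 + 10 \sqrt{5} + 2 \cdot 6 \sqrt{5}\right)\right) = -1122 + 3 \left(1 + 6 \left(15 + 18 + 10 \sqrt{5} + 12 \sqrt{5}\right)\right) = -1122 + 3 \left(1 + 6 \left(33 + 22 \sqrt{5}\right)\right) = -1122 + 3 \left(1 + \left(198 + 132 \sqrt{5}\right)\right) = -1122 + 3 \left(199 + 132 \sqrt{5}\right) = -1122 + \left(597 + 396 \sqrt{5}\right) = -525 + 396 \sqrt{5}$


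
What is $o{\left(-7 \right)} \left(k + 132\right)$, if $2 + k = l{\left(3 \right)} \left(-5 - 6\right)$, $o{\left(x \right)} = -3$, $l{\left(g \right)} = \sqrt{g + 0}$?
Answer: $-390 + 33 \sqrt{3} \approx -332.84$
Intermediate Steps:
$l{\left(g \right)} = \sqrt{g}$
$k = -2 - 11 \sqrt{3}$ ($k = -2 + \sqrt{3} \left(-5 - 6\right) = -2 + \sqrt{3} \left(-11\right) = -2 - 11 \sqrt{3} \approx -21.053$)
$o{\left(-7 \right)} \left(k + 132\right) = - 3 \left(\left(-2 - 11 \sqrt{3}\right) + 132\right) = - 3 \left(130 - 11 \sqrt{3}\right) = -390 + 33 \sqrt{3}$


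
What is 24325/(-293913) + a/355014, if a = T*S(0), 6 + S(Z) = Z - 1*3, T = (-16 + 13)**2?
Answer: -962169167/11593692198 ≈ -0.082991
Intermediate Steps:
T = 9 (T = (-3)**2 = 9)
S(Z) = -9 + Z (S(Z) = -6 + (Z - 1*3) = -6 + (Z - 3) = -6 + (-3 + Z) = -9 + Z)
a = -81 (a = 9*(-9 + 0) = 9*(-9) = -81)
24325/(-293913) + a/355014 = 24325/(-293913) - 81/355014 = 24325*(-1/293913) - 81*1/355014 = -24325/293913 - 9/39446 = -962169167/11593692198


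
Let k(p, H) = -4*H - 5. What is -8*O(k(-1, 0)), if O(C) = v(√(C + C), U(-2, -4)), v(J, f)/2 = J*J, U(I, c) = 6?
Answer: 160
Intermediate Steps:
k(p, H) = -5 - 4*H
v(J, f) = 2*J² (v(J, f) = 2*(J*J) = 2*J²)
O(C) = 4*C (O(C) = 2*(√(C + C))² = 2*(√(2*C))² = 2*(√2*√C)² = 2*(2*C) = 4*C)
-8*O(k(-1, 0)) = -32*(-5 - 4*0) = -32*(-5 + 0) = -32*(-5) = -8*(-20) = 160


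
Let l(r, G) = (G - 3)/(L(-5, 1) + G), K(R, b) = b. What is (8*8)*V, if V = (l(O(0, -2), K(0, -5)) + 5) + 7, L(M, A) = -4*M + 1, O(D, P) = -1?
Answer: 736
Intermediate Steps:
L(M, A) = 1 - 4*M
l(r, G) = (-3 + G)/(21 + G) (l(r, G) = (G - 3)/((1 - 4*(-5)) + G) = (-3 + G)/((1 + 20) + G) = (-3 + G)/(21 + G))
V = 23/2 (V = ((-3 - 5)/(21 - 5) + 5) + 7 = (-8/16 + 5) + 7 = ((1/16)*(-8) + 5) + 7 = (-1/2 + 5) + 7 = 9/2 + 7 = 23/2 ≈ 11.500)
(8*8)*V = (8*8)*(23/2) = 64*(23/2) = 736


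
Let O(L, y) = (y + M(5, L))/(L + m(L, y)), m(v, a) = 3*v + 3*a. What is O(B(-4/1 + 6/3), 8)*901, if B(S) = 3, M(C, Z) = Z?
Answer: 9911/36 ≈ 275.31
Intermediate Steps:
m(v, a) = 3*a + 3*v
O(L, y) = (L + y)/(3*y + 4*L) (O(L, y) = (y + L)/(L + (3*y + 3*L)) = (L + y)/(L + (3*L + 3*y)) = (L + y)/(3*y + 4*L))
O(B(-4/1 + 6/3), 8)*901 = ((3 + 8)/(3*8 + 4*3))*901 = (11/(24 + 12))*901 = (11/36)*901 = 9911/36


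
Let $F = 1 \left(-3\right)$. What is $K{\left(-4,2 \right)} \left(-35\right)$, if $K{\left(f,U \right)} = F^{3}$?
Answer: $945$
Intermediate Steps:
$F = -3$
$K{\left(f,U \right)} = -27$ ($K{\left(f,U \right)} = \left(-3\right)^{3} = -27$)
$K{\left(-4,2 \right)} \left(-35\right) = \left(-27\right) \left(-35\right) = 945$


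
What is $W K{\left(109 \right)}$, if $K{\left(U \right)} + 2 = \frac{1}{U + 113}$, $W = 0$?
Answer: $0$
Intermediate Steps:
$K{\left(U \right)} = -2 + \frac{1}{113 + U}$ ($K{\left(U \right)} = -2 + \frac{1}{U + 113} = -2 + \frac{1}{113 + U}$)
$W K{\left(109 \right)} = 0 \frac{-225 - 218}{113 + 109} = 0 \frac{-225 - 218}{222} = 0 \cdot \frac{1}{222} \left(-443\right) = 0 \left(- \frac{443}{222}\right) = 0$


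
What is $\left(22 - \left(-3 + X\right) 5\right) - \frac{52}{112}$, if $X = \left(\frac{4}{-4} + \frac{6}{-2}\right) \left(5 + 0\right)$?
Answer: $\frac{3823}{28} \approx 136.54$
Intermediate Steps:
$X = -20$ ($X = \left(4 \left(- \frac{1}{4}\right) + 6 \left(- \frac{1}{2}\right)\right) 5 = \left(-1 - 3\right) 5 = \left(-4\right) 5 = -20$)
$\left(22 - \left(-3 + X\right) 5\right) - \frac{52}{112} = \left(22 - \left(-3 - 20\right) 5\right) - \frac{52}{112} = \left(22 - \left(-23\right) 5\right) - \frac{13}{28} = \left(22 - -115\right) - \frac{13}{28} = \left(22 + 115\right) - \frac{13}{28} = 137 - \frac{13}{28} = \frac{3823}{28}$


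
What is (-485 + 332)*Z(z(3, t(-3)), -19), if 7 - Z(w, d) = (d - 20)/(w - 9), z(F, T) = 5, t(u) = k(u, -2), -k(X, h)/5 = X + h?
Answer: 1683/4 ≈ 420.75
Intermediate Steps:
k(X, h) = -5*X - 5*h (k(X, h) = -5*(X + h) = -5*X - 5*h)
t(u) = 10 - 5*u (t(u) = -5*u - 5*(-2) = -5*u + 10 = 10 - 5*u)
Z(w, d) = 7 - (-20 + d)/(-9 + w) (Z(w, d) = 7 - (d - 20)/(w - 9) = 7 - (-20 + d)/(-9 + w))
(-485 + 332)*Z(z(3, t(-3)), -19) = (-485 + 332)*((-43 - 1*(-19) + 7*5)/(-9 + 5)) = -153*(-43 + 19 + 35)/(-4) = -(-153)*11/4 = -153*(-11/4) = 1683/4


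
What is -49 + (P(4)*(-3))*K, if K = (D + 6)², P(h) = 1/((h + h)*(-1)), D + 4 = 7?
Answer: -149/8 ≈ -18.625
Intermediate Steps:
D = 3 (D = -4 + 7 = 3)
P(h) = -1/(2*h)
K = 81 (K = (3 + 6)² = 9² = 81)
-49 + (P(4)*(-3))*K = -49 + (-½/4*(-3))*81 = -49 + (-½*¼*(-3))*81 = -49 - ⅛*(-3)*81 = -49 + (3/8)*81 = -49 + 243/8 = -149/8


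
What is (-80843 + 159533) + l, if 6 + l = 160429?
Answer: 239113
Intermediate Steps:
l = 160423 (l = -6 + 160429 = 160423)
(-80843 + 159533) + l = (-80843 + 159533) + 160423 = 78690 + 160423 = 239113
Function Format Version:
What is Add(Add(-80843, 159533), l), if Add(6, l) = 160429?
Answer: 239113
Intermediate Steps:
l = 160423 (l = Add(-6, 160429) = 160423)
Add(Add(-80843, 159533), l) = Add(Add(-80843, 159533), 160423) = Add(78690, 160423) = 239113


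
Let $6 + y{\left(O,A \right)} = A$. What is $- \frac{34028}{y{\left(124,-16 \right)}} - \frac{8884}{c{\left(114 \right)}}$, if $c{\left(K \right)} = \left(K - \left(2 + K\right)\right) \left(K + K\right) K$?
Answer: $\frac{221138375}{142956} \approx 1546.9$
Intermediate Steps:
$y{\left(O,A \right)} = -6 + A$
$c{\left(K \right)} = - 4 K^{2}$ ($c{\left(K \right)} = - 2 \cdot 2 K K = - 4 K K = - 4 K^{2}$)
$- \frac{34028}{y{\left(124,-16 \right)}} - \frac{8884}{c{\left(114 \right)}} = - \frac{34028}{-6 - 16} - \frac{8884}{\left(-4\right) 114^{2}} = - \frac{34028}{-22} - \frac{8884}{\left(-4\right) 12996} = \left(-34028\right) \left(- \frac{1}{22}\right) - \frac{8884}{-51984} = \frac{17014}{11} - - \frac{2221}{12996} = \frac{17014}{11} + \frac{2221}{12996} = \frac{221138375}{142956}$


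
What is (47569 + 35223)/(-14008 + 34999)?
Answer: 82792/20991 ≈ 3.9442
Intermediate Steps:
(47569 + 35223)/(-14008 + 34999) = 82792/20991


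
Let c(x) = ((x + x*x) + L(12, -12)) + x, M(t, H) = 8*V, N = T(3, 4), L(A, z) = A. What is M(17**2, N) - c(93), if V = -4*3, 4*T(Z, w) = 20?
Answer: -8943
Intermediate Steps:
T(Z, w) = 5 (T(Z, w) = (1/4)*20 = 5)
V = -12
N = 5
M(t, H) = -96 (M(t, H) = 8*(-12) = -96)
c(x) = 12 + x**2 + 2*x (c(x) = ((x + x*x) + 12) + x = ((x + x**2) + 12) + x = (12 + x + x**2) + x = 12 + x**2 + 2*x)
M(17**2, N) - c(93) = -96 - (12 + 93**2 + 2*93) = -96 - (12 + 8649 + 186) = -96 - 1*8847 = -96 - 8847 = -8943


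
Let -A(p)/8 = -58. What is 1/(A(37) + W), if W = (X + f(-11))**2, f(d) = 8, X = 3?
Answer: 1/585 ≈ 0.0017094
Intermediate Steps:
A(p) = 464 (A(p) = -8*(-58) = 464)
W = 121 (W = (3 + 8)**2 = 11**2 = 121)
1/(A(37) + W) = 1/(464 + 121) = 1/585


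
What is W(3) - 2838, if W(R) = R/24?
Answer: -22703/8 ≈ -2837.9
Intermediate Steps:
W(R) = R/24 (W(R) = R*(1/24) = R/24)
W(3) - 2838 = (1/24)*3 - 2838 = 1/8 - 2838 = -22703/8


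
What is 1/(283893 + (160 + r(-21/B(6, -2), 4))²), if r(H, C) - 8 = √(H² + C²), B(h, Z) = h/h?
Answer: 156287/48825456002 - 84*√457/24412728001 ≈ 3.1274e-6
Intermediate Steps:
B(h, Z) = 1
r(H, C) = 8 + √(C² + H²) (r(H, C) = 8 + √(H² + C²) = 8 + √(C² + H²))
1/(283893 + (160 + r(-21/B(6, -2), 4))²) = 1/(283893 + (160 + (8 + √(4² + (-21/1)²)))²) = 1/(283893 + (160 + (8 + √(16 + (-21*1)²)))²) = 1/(283893 + (160 + (8 + √(16 + (-21)²)))²) = 1/(283893 + (160 + (8 + √(16 + 441)))²) = 1/(283893 + (160 + (8 + √457))²) = 1/(283893 + (168 + √457)²)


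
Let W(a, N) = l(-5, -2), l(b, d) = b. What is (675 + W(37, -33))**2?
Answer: 448900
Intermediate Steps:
W(a, N) = -5
(675 + W(37, -33))**2 = (675 - 5)**2 = 670**2 = 448900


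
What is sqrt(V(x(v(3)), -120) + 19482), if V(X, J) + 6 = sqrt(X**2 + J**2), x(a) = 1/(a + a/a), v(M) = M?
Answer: sqrt(77904 + sqrt(230401))/2 ≈ 139.99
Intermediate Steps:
x(a) = 1/(1 + a) (x(a) = 1/(a + 1) = 1/(1 + a))
V(X, J) = -6 + sqrt(J**2 + X**2) (V(X, J) = -6 + sqrt(X**2 + J**2) = -6 + sqrt(J**2 + X**2))
sqrt(V(x(v(3)), -120) + 19482) = sqrt((-6 + sqrt((-120)**2 + (1/(1 + 3))**2)) + 19482) = sqrt((-6 + sqrt(14400 + (1/4)**2)) + 19482) = sqrt((-6 + sqrt(14400 + 1/16)) + 19482) = sqrt((-6 + sqrt(230401/16)) + 19482) = sqrt((-6 + sqrt(230401)/4) + 19482) = sqrt(19476 + sqrt(230401)/4)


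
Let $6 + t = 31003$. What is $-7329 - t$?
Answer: $-38326$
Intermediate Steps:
$t = 30997$ ($t = -6 + 31003 = 30997$)
$-7329 - t = -7329 - 30997 = -38326$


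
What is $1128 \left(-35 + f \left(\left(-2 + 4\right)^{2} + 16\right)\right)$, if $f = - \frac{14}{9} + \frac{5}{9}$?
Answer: $-62040$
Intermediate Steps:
$f = -1$ ($f = \left(-14\right) \frac{1}{9} + 5 \cdot \frac{1}{9} = - \frac{14}{9} + \frac{5}{9} = -1$)
$1128 \left(-35 + f \left(\left(-2 + 4\right)^{2} + 16\right)\right) = 1128 \left(-35 - \left(\left(-2 + 4\right)^{2} + 16\right)\right) = 1128 \left(-35 - \left(2^{2} + 16\right)\right) = 1128 \left(-35 - \left(4 + 16\right)\right) = 1128 \left(-35 - 20\right) = 1128 \left(-55\right) = -62040$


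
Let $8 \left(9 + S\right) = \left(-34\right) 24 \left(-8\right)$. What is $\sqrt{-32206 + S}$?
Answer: $i \sqrt{31399} \approx 177.2 i$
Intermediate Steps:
$S = 807$ ($S = -9 + \frac{\left(-34\right) 24 \left(-8\right)}{8} = -9 + \frac{\left(-816\right) \left(-8\right)}{8} = -9 + \frac{1}{8} \cdot 6528 = -9 + 816 = 807$)
$\sqrt{-32206 + S} = \sqrt{-32206 + 807} = \sqrt{-31399} = i \sqrt{31399}$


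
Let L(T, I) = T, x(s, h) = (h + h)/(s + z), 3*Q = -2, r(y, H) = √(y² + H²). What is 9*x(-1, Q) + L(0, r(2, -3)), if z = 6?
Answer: -12/5 ≈ -2.4000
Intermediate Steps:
r(y, H) = √(H² + y²)
Q = -⅔ (Q = (⅓)*(-2) = -⅔ ≈ -0.66667)
x(s, h) = 2*h/(6 + s) (x(s, h) = (h + h)/(s + 6) = (2*h)/(6 + s) = 2*h/(6 + s))
9*x(-1, Q) + L(0, r(2, -3)) = 9*(2*(-⅔)/(6 - 1)) + 0 = 9*(2*(-⅔)/5) + 0 = 9*(2*(-⅔)*(⅕)) + 0 = 9*(-4/15) + 0 = -12/5 + 0 = -12/5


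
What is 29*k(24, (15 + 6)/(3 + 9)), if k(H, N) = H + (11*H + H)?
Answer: 9048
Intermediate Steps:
k(H, N) = 13*H (k(H, N) = H + 12*H = 13*H)
29*k(24, (15 + 6)/(3 + 9)) = 29*(13*24) = 29*312 = 9048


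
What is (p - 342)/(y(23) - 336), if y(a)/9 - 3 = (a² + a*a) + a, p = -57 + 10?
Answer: -389/9420 ≈ -0.041295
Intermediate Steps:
p = -47
y(a) = 27 + 9*a + 18*a² (y(a) = 27 + 9*((a² + a*a) + a) = 27 + 9*((a² + a²) + a) = 27 + 9*(2*a² + a) = 27 + 9*(a + 2*a²) = 27 + (9*a + 18*a²) = 27 + 9*a + 18*a²)
(p - 342)/(y(23) - 336) = (-47 - 342)/((27 + 9*23 + 18*23²) - 336) = -389/((27 + 207 + 18*529) - 336) = -389/((27 + 207 + 9522) - 336) = -389/(9756 - 336) = -389/9420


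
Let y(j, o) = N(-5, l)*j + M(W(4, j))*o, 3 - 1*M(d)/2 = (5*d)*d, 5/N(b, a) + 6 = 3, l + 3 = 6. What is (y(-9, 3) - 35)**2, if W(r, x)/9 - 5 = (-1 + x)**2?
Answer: 717744392725504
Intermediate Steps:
l = 3 (l = -3 + 6 = 3)
N(b, a) = -5/3 (N(b, a) = 5/(-6 + 3) = 5/(-3) = 5*(-1/3) = -5/3)
W(r, x) = 45 + 9*(-1 + x)**2
M(d) = 6 - 10*d**2 (M(d) = 6 - 2*5*d*d = 6 - 10*d**2)
y(j, o) = -5*j/3 + o*(6 - 10*(45 + 9*(-1 + j)**2)**2) (y(j, o) = -5*j/3 + (6 - 10*(45 + 9*(-1 + j)**2)**2)*o = -5*j/3 + o*(6 - 10*(45 + 9*(-1 + j)**2)**2))
(y(-9, 3) - 35)**2 = ((-5/3*(-9) - 6*3*(-1 + 135*(5 + (-1 - 9)**2)**2)) - 35)**2 = ((15 - 6*3*(-1 + 135*(5 + (-10)**2)**2)) - 35)**2 = ((15 - 6*3*(-1 + 135*(5 + 100)**2)) - 35)**2 = ((15 - 6*3*(-1 + 135*105**2)) - 35)**2 = ((15 - 6*3*(-1 + 135*11025)) - 35)**2 = ((15 - 6*3*(-1 + 1488375)) - 35)**2 = ((15 - 6*3*1488374) - 35)**2 = ((15 - 26790732) - 35)**2 = (-26790717 - 35)**2 = (-26790752)**2 = 717744392725504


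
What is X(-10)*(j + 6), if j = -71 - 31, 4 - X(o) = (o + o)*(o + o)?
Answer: 38016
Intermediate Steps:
X(o) = 4 - 4*o**2 (X(o) = 4 - (o + o)*(o + o) = 4 - 2*o*2*o = 4 - 4*o**2)
j = -102
X(-10)*(j + 6) = (4 - 4*(-10)**2)*(-102 + 6) = (4 - 4*100)*(-96) = (4 - 400)*(-96) = -396*(-96) = 38016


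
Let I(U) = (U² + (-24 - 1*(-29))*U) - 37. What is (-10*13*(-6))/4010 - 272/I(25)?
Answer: -53458/285913 ≈ -0.18697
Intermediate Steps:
I(U) = -37 + U² + 5*U (I(U) = (U² + (-24 + 29)*U) - 37 = (U² + 5*U) - 37 = -37 + U² + 5*U)
(-10*13*(-6))/4010 - 272/I(25) = (-10*13*(-6))/4010 - 272/(-37 + 25² + 5*25) = -130*(-6)*(1/4010) - 272/(-37 + 625 + 125) = 780*(1/4010) - 272/713 = 78/401 - 272*1/713 = 78/401 - 272/713 = -53458/285913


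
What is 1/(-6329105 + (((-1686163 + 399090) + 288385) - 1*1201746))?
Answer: -1/8529539 ≈ -1.1724e-7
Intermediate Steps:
1/(-6329105 + (((-1686163 + 399090) + 288385) - 1*1201746)) = 1/(-6329105 + ((-1287073 + 288385) - 1201746)) = 1/(-6329105 + (-998688 - 1201746)) = 1/(-6329105 - 2200434) = 1/(-8529539) = -1/8529539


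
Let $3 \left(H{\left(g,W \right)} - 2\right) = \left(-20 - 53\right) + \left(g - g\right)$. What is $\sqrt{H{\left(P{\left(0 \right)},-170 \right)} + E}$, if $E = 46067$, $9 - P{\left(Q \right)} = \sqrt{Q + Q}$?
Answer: $\frac{\sqrt{414402}}{3} \approx 214.58$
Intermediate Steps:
$P{\left(Q \right)} = 9 - \sqrt{2} \sqrt{Q}$ ($P{\left(Q \right)} = 9 - \sqrt{Q + Q} = 9 - \sqrt{2 Q} = 9 - \sqrt{2} \sqrt{Q}$)
$H{\left(g,W \right)} = - \frac{67}{3}$ ($H{\left(g,W \right)} = 2 + \frac{\left(-20 - 53\right) + \left(g - g\right)}{3} = 2 + \frac{-73 + 0}{3} = 2 + \frac{1}{3} \left(-73\right) = 2 - \frac{73}{3} = - \frac{67}{3}$)
$\sqrt{H{\left(P{\left(0 \right)},-170 \right)} + E} = \sqrt{- \frac{67}{3} + 46067} = \sqrt{\frac{138134}{3}} = \frac{\sqrt{414402}}{3}$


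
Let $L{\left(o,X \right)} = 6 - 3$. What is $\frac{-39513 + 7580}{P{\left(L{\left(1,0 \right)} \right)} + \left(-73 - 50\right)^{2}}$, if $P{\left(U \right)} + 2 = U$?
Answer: $- \frac{31933}{15130} \approx -2.1106$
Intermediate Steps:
$L{\left(o,X \right)} = 3$ ($L{\left(o,X \right)} = 6 - 3 = 3$)
$P{\left(U \right)} = -2 + U$
$\frac{-39513 + 7580}{P{\left(L{\left(1,0 \right)} \right)} + \left(-73 - 50\right)^{2}} = \frac{-39513 + 7580}{\left(-2 + 3\right) + \left(-73 - 50\right)^{2}} = - \frac{31933}{1 + \left(-123\right)^{2}} = - \frac{31933}{1 + 15129} = - \frac{31933}{15130}$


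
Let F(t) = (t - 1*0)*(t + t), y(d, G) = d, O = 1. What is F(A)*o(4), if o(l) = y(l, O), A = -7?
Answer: 392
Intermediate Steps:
F(t) = 2*t² (F(t) = (t + 0)*(2*t) = t*(2*t) = 2*t²)
o(l) = l
F(A)*o(4) = (2*(-7)²)*4 = (2*49)*4 = 98*4 = 392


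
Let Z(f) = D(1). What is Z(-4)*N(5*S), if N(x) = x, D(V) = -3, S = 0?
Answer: 0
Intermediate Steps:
Z(f) = -3
Z(-4)*N(5*S) = -15*0 = -3*0 = 0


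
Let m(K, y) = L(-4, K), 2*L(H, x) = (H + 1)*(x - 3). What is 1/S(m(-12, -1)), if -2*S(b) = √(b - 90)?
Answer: 2*I*√30/45 ≈ 0.24343*I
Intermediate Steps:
L(H, x) = (1 + H)*(-3 + x)/2 (L(H, x) = ((H + 1)*(x - 3))/2 = ((1 + H)*(-3 + x))/2 = (1 + H)*(-3 + x)/2)
m(K, y) = 9/2 - 3*K/2 (m(K, y) = -3/2 + K/2 - 3/2*(-4) + (½)*(-4)*K = -3/2 + K/2 + 6 - 2*K = 9/2 - 3*K/2)
S(b) = -√(-90 + b)/2 (S(b) = -√(b - 90)/2 = -√(-90 + b)/2)
1/S(m(-12, -1)) = 1/(-√(-90 + (9/2 - 3/2*(-12)))/2) = 1/(-√(-90 + (9/2 + 18))/2) = 1/(-√(-90 + 45/2)/2) = 1/(-3*I*√30/4) = 2*I*√30/45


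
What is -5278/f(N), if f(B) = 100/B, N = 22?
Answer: -29029/25 ≈ -1161.2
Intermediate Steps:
-5278/f(N) = -5278/(100/22) = -5278/(100*(1/22)) = -5278/50/11 = -5278*11/50 = -29029/25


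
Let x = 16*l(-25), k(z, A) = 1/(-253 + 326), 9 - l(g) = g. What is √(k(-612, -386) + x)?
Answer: √2899049/73 ≈ 23.324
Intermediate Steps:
l(g) = 9 - g
k(z, A) = 1/73
x = 544 (x = 16*(9 - 1*(-25)) = 16*(9 + 25) = 16*34 = 544)
√(k(-612, -386) + x) = √(1/73 + 544) = √(39713/73) = √2899049/73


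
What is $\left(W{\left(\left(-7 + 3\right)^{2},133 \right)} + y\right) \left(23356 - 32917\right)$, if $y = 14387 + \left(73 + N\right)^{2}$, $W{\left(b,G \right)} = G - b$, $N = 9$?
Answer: $-202960908$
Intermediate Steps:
$y = 21111$ ($y = 14387 + \left(73 + 9\right)^{2} = 14387 + 82^{2} = 14387 + 6724 = 21111$)
$\left(W{\left(\left(-7 + 3\right)^{2},133 \right)} + y\right) \left(23356 - 32917\right) = \left(\left(133 - \left(-7 + 3\right)^{2}\right) + 21111\right) \left(23356 - 32917\right) = \left(\left(133 - \left(-4\right)^{2}\right) + 21111\right) \left(-9561\right) = \left(\left(133 - 16\right) + 21111\right) \left(-9561\right) = \left(117 + 21111\right) \left(-9561\right) = 21228 \left(-9561\right) = -202960908$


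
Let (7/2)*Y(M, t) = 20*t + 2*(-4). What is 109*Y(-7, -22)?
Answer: -13952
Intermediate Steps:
Y(M, t) = -16/7 + 40*t/7 (Y(M, t) = 2*(20*t + 2*(-4))/7 = 2*(20*t - 8)/7 = 2*(-8 + 20*t)/7 = -16/7 + 40*t/7)
109*Y(-7, -22) = 109*(-16/7 + (40/7)*(-22)) = 109*(-16/7 - 880/7) = 109*(-128) = -13952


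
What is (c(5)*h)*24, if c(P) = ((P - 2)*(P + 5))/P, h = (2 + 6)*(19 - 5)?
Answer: 16128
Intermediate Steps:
h = 112 (h = 8*14 = 112)
c(P) = (-2 + P)*(5 + P)/P (c(P) = ((-2 + P)*(5 + P))/P = (-2 + P)*(5 + P)/P)
(c(5)*h)*24 = ((3 + 5 - 10/5)*112)*24 = ((3 + 5 - 10*⅕)*112)*24 = ((3 + 5 - 2)*112)*24 = (6*112)*24 = 672*24 = 16128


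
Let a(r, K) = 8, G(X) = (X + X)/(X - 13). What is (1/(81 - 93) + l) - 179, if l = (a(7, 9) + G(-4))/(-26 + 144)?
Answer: -2154583/12036 ≈ -179.01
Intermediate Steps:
G(X) = 2*X/(-13 + X) (G(X) = (2*X)/(-13 + X) = 2*X/(-13 + X))
l = 72/1003 (l = (8 + 2*(-4)/(-13 - 4))/(-26 + 144) = (8 + 2*(-4)/(-17))/118 = (8 + 2*(-4)*(-1/17))*(1/118) = (8 + 8/17)*(1/118) = (144/17)*(1/118) = 72/1003 ≈ 0.071785)
(1/(81 - 93) + l) - 179 = (1/(81 - 93) + 72/1003) - 179 = (1/(-12) + 72/1003) - 179 = (-1/12 + 72/1003) - 179 = -139/12036 - 179 = -2154583/12036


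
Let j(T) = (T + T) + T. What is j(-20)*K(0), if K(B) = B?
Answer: 0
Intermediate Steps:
j(T) = 3*T (j(T) = 2*T + T = 3*T)
j(-20)*K(0) = (3*(-20))*0 = -60*0 = 0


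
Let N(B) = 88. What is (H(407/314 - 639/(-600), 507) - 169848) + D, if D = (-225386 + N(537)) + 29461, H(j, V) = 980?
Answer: -364705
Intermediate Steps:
D = -195837 (D = (-225386 + 88) + 29461 = -225298 + 29461 = -195837)
(H(407/314 - 639/(-600), 507) - 169848) + D = (980 - 169848) - 195837 = -168868 - 195837 = -364705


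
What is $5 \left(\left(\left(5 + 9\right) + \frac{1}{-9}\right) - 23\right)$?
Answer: $- \frac{410}{9} \approx -45.556$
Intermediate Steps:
$5 \left(\left(\left(5 + 9\right) + \frac{1}{-9}\right) - 23\right) = 5 \left(\left(14 - \frac{1}{9}\right) - 23\right) = 5 \left(\frac{125}{9} - 23\right) = 5 \left(- \frac{82}{9}\right) = - \frac{410}{9}$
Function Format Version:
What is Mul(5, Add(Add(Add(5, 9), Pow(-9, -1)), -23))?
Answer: Rational(-410, 9) ≈ -45.556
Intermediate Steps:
Mul(5, Add(Add(Add(5, 9), Pow(-9, -1)), -23)) = Mul(5, Add(Add(14, Rational(-1, 9)), -23)) = Mul(5, Add(Rational(125, 9), -23)) = Mul(5, Rational(-82, 9)) = Rational(-410, 9)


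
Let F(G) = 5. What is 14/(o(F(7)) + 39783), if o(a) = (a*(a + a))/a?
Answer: 14/39793 ≈ 0.00035182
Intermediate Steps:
o(a) = 2*a (o(a) = (a*(2*a))/a = (2*a**2)/a = 2*a)
14/(o(F(7)) + 39783) = 14/(2*5 + 39783) = 14/(10 + 39783) = 14/39793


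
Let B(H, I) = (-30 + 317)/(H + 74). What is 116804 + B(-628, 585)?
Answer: 64709129/554 ≈ 1.1680e+5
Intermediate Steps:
B(H, I) = 287/(74 + H)
116804 + B(-628, 585) = 116804 + 287/(74 - 628) = 116804 + 287/(-554) = 116804 + 287*(-1/554) = 116804 - 287/554 = 64709129/554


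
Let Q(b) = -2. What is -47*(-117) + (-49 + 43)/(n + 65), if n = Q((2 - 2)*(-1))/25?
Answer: 2974909/541 ≈ 5498.9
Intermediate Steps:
n = -2/25 ≈ -0.080000
-47*(-117) + (-49 + 43)/(n + 65) = -47*(-117) + (-49 + 43)/(-2/25 + 65) = 5499 - 6/1623/25 = 5499 - 6*25/1623 = 5499 - 50/541 = 2974909/541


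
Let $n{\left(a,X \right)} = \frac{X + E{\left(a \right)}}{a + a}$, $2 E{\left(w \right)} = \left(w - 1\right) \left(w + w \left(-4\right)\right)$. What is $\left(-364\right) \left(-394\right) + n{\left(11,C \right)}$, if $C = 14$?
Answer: $\frac{3155001}{22} \approx 1.4341 \cdot 10^{5}$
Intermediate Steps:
$E{\left(w \right)} = - \frac{3 w \left(-1 + w\right)}{2}$ ($E{\left(w \right)} = \frac{\left(w - 1\right) \left(w + w \left(-4\right)\right)}{2} = \frac{\left(-1 + w\right) \left(w - 4 w\right)}{2} = \frac{\left(-1 + w\right) \left(- 3 w\right)}{2} = \frac{\left(-3\right) w \left(-1 + w\right)}{2} = - \frac{3 w \left(-1 + w\right)}{2}$)
$n{\left(a,X \right)} = \frac{X + \frac{3 a \left(1 - a\right)}{2}}{2 a}$ ($n{\left(a,X \right)} = \frac{X + \frac{3 a \left(1 - a\right)}{2}}{a + a} = \frac{X + \frac{3 a \left(1 - a\right)}{2}}{2 a}$)
$\left(-364\right) \left(-394\right) + n{\left(11,C \right)} = \left(-364\right) \left(-394\right) + \frac{2 \cdot 14 - 33 \left(-1 + 11\right)}{4 \cdot 11} = 143416 + \frac{1}{4} \cdot \frac{1}{11} \left(28 - 33 \cdot 10\right) = 143416 + \frac{1}{4} \cdot \frac{1}{11} \left(28 - 330\right) = 143416 + \frac{1}{4} \cdot \frac{1}{11} \left(-302\right) = 143416 - \frac{151}{22} = \frac{3155001}{22}$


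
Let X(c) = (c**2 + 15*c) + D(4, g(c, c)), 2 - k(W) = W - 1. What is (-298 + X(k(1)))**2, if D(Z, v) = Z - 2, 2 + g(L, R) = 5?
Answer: 68644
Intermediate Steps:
g(L, R) = 3 (g(L, R) = -2 + 5 = 3)
k(W) = 3 - W (k(W) = 2 - (W - 1) = 2 - (-1 + W) = 2 + (1 - W) = 3 - W)
D(Z, v) = -2 + Z
X(c) = 2 + c**2 + 15*c (X(c) = (c**2 + 15*c) + (-2 + 4) = (c**2 + 15*c) + 2 = 2 + c**2 + 15*c)
(-298 + X(k(1)))**2 = (-298 + (2 + (3 - 1*1)**2 + 15*(3 - 1*1)))**2 = (-298 + (2 + (3 - 1)**2 + 15*(3 - 1)))**2 = (-298 + (2 + 2**2 + 15*2))**2 = (-298 + (2 + 4 + 30))**2 = (-298 + 36)**2 = (-262)**2 = 68644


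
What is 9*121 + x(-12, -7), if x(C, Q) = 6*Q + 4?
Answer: 1051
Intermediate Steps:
x(C, Q) = 4 + 6*Q
9*121 + x(-12, -7) = 9*121 + (4 + 6*(-7)) = 1089 + (4 - 42) = 1089 - 38 = 1051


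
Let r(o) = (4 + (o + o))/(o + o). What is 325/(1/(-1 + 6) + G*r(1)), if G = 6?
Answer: 125/7 ≈ 17.857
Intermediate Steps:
r(o) = (4 + 2*o)/(2*o) (r(o) = (4 + 2*o)/((2*o)) = (4 + 2*o)*(1/(2*o)) = (4 + 2*o)/(2*o))
325/(1/(-1 + 6) + G*r(1)) = 325/(1/(-1 + 6) + 6*((2 + 1)/1)) = 325/(1/5 + 6*(1*3)) = 325/(⅕ + 6*3) = 325/(⅕ + 18) = 325/(91/5) = 325*(5/91) = 125/7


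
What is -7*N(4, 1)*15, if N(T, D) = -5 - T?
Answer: 945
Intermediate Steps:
-7*N(4, 1)*15 = -7*(-5 - 1*4)*15 = -7*(-5 - 4)*15 = -7*(-9)*15 = 63*15 = 945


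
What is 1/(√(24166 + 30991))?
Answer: √55157/55157 ≈ 0.0042579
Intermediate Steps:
1/(√(24166 + 30991)) = 1/(√55157) = √55157/55157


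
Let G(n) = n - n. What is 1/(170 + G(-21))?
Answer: 1/170 ≈ 0.0058824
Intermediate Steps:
G(n) = 0
1/(170 + G(-21)) = 1/(170 + 0) = 1/170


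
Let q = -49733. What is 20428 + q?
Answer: -29305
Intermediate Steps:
20428 + q = 20428 - 49733 = -29305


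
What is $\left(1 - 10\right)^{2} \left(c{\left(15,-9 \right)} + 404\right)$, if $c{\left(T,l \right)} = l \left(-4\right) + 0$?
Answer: $35640$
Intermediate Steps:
$c{\left(T,l \right)} = - 4 l$ ($c{\left(T,l \right)} = - 4 l + 0 = - 4 l$)
$\left(1 - 10\right)^{2} \left(c{\left(15,-9 \right)} + 404\right) = \left(1 - 10\right)^{2} \left(\left(-4\right) \left(-9\right) + 404\right) = \left(-9\right)^{2} \left(36 + 404\right) = 81 \cdot 440 = 35640$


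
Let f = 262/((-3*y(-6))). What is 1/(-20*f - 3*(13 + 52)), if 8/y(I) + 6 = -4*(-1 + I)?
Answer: 3/13825 ≈ 0.00021700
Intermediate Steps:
y(I) = 8/(-2 - 4*I) (y(I) = 8/(-6 - 4*(-1 + I)) = 8/(-6 + (4 - 4*I)) = 8/(-2 - 4*I))
f = -1441/6 (f = 262/((-(-12)/(1 + 2*(-6)))) = 262/((-(-12)/(1 - 12))) = 262/((-(-12)/(-11))) = 262/((-(-12)*(-1)/11)) = 262/((-3*4/11)) = 262/(-12/11) = 262*(-11/12) = -1441/6 ≈ -240.17)
1/(-20*f - 3*(13 + 52)) = 1/(-20*(-1441/6) - 3*(13 + 52)) = 1/(14410/3 - 3*65) = 1/(14410/3 - 195) = 1/(13825/3) = 3/13825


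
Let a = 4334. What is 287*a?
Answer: 1243858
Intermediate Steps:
287*a = 287*4334 = 1243858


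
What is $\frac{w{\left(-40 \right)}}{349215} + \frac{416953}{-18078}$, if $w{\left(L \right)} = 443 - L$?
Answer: $- \frac{48532503407}{2104369590} \approx -23.063$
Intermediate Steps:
$\frac{w{\left(-40 \right)}}{349215} + \frac{416953}{-18078} = \frac{443 - -40}{349215} + \frac{416953}{-18078} = \left(443 + 40\right) \frac{1}{349215} + 416953 \left(- \frac{1}{18078}\right) = 483 \cdot \frac{1}{349215} - \frac{416953}{18078} = \frac{161}{116405} - \frac{416953}{18078} = - \frac{48532503407}{2104369590}$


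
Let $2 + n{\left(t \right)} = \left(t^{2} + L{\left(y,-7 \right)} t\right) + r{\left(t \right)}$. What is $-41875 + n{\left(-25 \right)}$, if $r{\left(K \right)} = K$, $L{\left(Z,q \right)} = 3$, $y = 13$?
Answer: $-41352$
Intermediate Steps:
$n{\left(t \right)} = -2 + t^{2} + 4 t$ ($n{\left(t \right)} = -2 + \left(\left(t^{2} + 3 t\right) + t\right) = -2 + \left(t^{2} + 4 t\right) = -2 + t^{2} + 4 t$)
$-41875 + n{\left(-25 \right)} = -41875 + \left(-2 + \left(-25\right)^{2} + 4 \left(-25\right)\right) = -41875 - -523 = -41875 + 523 = -41352$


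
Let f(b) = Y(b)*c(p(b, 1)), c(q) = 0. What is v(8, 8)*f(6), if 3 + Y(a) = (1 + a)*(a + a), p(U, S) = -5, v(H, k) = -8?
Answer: 0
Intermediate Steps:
Y(a) = -3 + 2*a*(1 + a) (Y(a) = -3 + (1 + a)*(a + a) = -3 + (1 + a)*(2*a) = -3 + 2*a*(1 + a))
f(b) = 0 (f(b) = (-3 + 2*b + 2*b**2)*0 = 0)
v(8, 8)*f(6) = -8*0 = 0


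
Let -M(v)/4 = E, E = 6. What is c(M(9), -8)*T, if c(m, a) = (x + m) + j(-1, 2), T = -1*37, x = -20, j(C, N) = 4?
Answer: 1480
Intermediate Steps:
T = -37
M(v) = -24 (M(v) = -4*6 = -24)
c(m, a) = -16 + m (c(m, a) = (-20 + m) + 4 = -16 + m)
c(M(9), -8)*T = (-16 - 24)*(-37) = -40*(-37) = 1480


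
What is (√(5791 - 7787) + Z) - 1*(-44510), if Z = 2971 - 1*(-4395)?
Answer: 51876 + 2*I*√499 ≈ 51876.0 + 44.677*I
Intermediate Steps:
Z = 7366 (Z = 2971 + 4395 = 7366)
(√(5791 - 7787) + Z) - 1*(-44510) = (√(5791 - 7787) + 7366) - 1*(-44510) = (√(-1996) + 7366) + 44510 = (2*I*√499 + 7366) + 44510 = (7366 + 2*I*√499) + 44510 = 51876 + 2*I*√499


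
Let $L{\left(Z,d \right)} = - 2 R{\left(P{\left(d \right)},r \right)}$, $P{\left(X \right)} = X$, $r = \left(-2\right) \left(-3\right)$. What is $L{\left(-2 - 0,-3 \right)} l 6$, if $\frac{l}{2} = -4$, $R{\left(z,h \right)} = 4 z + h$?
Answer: $-576$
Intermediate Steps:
$r = 6$
$R{\left(z,h \right)} = h + 4 z$
$l = -8$ ($l = 2 \left(-4\right) = -8$)
$L{\left(Z,d \right)} = -12 - 8 d$ ($L{\left(Z,d \right)} = - 2 \left(6 + 4 d\right) = -12 - 8 d$)
$L{\left(-2 - 0,-3 \right)} l 6 = \left(-12 - -24\right) \left(-8\right) 6 = \left(-12 + 24\right) \left(-8\right) 6 = 12 \left(-8\right) 6 = \left(-96\right) 6 = -576$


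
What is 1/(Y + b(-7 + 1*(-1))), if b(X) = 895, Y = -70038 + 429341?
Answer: 1/360198 ≈ 2.7763e-6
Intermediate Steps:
Y = 359303
1/(Y + b(-7 + 1*(-1))) = 1/(359303 + 895) = 1/360198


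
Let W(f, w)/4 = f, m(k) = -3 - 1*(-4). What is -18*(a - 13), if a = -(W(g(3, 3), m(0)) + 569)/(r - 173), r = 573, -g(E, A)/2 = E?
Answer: 10341/40 ≈ 258.52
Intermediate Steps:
g(E, A) = -2*E
m(k) = 1 (m(k) = -3 + 4 = 1)
W(f, w) = 4*f
a = -109/80 (a = -(4*(-2*3) + 569)/(573 - 173) = -(4*(-6) + 569)/400 = -(-24 + 569)/400 = -545/400 = -1*109/80 = -109/80 ≈ -1.3625)
-18*(a - 13) = -18*(-109/80 - 13) = -18*(-1149/80) = 10341/40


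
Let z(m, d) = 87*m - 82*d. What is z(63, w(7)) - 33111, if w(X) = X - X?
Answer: -27630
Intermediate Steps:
w(X) = 0
z(m, d) = -82*d + 87*m
z(63, w(7)) - 33111 = (-82*0 + 87*63) - 33111 = (0 + 5481) - 33111 = 5481 - 33111 = -27630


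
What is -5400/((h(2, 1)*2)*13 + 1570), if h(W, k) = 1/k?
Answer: -450/133 ≈ -3.3835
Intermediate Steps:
-5400/((h(2, 1)*2)*13 + 1570) = -5400/((2/1)*13 + 1570) = -5400/((1*2)*13 + 1570) = -5400/(2*13 + 1570) = -5400/(26 + 1570) = -5400/1596 = -5400*1/1596 = -450/133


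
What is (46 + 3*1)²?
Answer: 2401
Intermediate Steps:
(46 + 3*1)² = (46 + 3)² = 49² = 2401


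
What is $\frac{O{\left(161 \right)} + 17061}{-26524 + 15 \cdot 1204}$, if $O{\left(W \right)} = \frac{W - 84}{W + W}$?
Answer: $- \frac{784817}{389344} \approx -2.0157$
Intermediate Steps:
$O{\left(W \right)} = \frac{-84 + W}{2 W}$
$\frac{O{\left(161 \right)} + 17061}{-26524 + 15 \cdot 1204} = \frac{\frac{-84 + 161}{2 \cdot 161} + 17061}{-26524 + 15 \cdot 1204} = \frac{\frac{1}{2} \cdot \frac{1}{161} \cdot 77 + 17061}{-26524 + 18060} = \frac{\frac{11}{46} + 17061}{-8464} = \frac{784817}{46} \left(- \frac{1}{8464}\right) = - \frac{784817}{389344}$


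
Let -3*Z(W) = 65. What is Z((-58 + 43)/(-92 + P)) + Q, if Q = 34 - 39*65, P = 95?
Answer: -7568/3 ≈ -2522.7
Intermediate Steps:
Z(W) = -65/3 (Z(W) = -1/3*65 = -65/3)
Q = -2501 (Q = 34 - 2535 = -2501)
Z((-58 + 43)/(-92 + P)) + Q = -65/3 - 2501 = -7568/3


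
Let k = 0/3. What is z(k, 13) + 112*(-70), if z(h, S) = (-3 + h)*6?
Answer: -7858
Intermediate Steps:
k = 0 (k = 0*(1/3) = 0)
z(h, S) = -18 + 6*h
z(k, 13) + 112*(-70) = (-18 + 6*0) + 112*(-70) = (-18 + 0) - 7840 = -18 - 7840 = -7858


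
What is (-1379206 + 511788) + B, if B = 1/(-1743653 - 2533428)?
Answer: -3710017046859/4277081 ≈ -8.6742e+5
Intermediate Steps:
B = -1/4277081 (B = 1/(-4277081) = -1/4277081 ≈ -2.3380e-7)
(-1379206 + 511788) + B = (-1379206 + 511788) - 1/4277081 = -867418 - 1/4277081 = -3710017046859/4277081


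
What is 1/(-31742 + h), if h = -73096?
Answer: -1/104838 ≈ -9.5385e-6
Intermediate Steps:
1/(-31742 + h) = 1/(-31742 - 73096) = 1/(-104838) = -1/104838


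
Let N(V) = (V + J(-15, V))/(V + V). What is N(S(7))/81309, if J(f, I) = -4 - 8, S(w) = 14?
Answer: 1/1138326 ≈ 8.7848e-7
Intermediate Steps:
J(f, I) = -12
N(V) = (-12 + V)/(2*V) (N(V) = (V - 12)/(V + V) = (-12 + V)/((2*V)) = (-12 + V)*(1/(2*V)) = (-12 + V)/(2*V))
N(S(7))/81309 = ((1/2)*(-12 + 14)/14)/81309 = ((1/2)*(1/14)*2)*(1/81309) = (1/14)*(1/81309) = 1/1138326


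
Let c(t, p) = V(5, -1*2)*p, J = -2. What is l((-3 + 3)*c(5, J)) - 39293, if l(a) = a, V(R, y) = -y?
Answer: -39293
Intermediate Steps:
c(t, p) = 2*p (c(t, p) = (-(-1)*2)*p = (-1*(-2))*p = 2*p)
l((-3 + 3)*c(5, J)) - 39293 = (-3 + 3)*(2*(-2)) - 39293 = 0*(-4) - 39293 = 0 - 39293 = -39293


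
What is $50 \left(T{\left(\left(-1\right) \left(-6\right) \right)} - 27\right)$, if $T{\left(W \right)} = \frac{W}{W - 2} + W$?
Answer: $-975$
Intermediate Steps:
$T{\left(W \right)} = W + \frac{W}{-2 + W}$ ($T{\left(W \right)} = \frac{W}{-2 + W} + W = W + \frac{W}{-2 + W}$)
$50 \left(T{\left(\left(-1\right) \left(-6\right) \right)} - 27\right) = 50 \left(\frac{\left(-1\right) \left(-6\right) \left(-1 - -6\right)}{-2 - -6} - 27\right) = 50 \left(\frac{6 \left(-1 + 6\right)}{-2 + 6} - 27\right) = 50 \left(6 \cdot \frac{1}{4} \cdot 5 - 27\right) = 50 \left(\frac{15}{2} - 27\right) = 50 \left(- \frac{39}{2}\right) = -975$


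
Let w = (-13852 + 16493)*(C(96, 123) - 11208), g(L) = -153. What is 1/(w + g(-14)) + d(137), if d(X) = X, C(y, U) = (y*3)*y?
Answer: 5948250520/43417887 ≈ 137.00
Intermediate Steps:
C(y, U) = 3*y² (C(y, U) = (3*y)*y = 3*y²)
w = 43418040 (w = (-13852 + 16493)*(3*96² - 11208) = 2641*(3*9216 - 11208) = 2641*(27648 - 11208) = 2641*16440 = 43418040)
1/(w + g(-14)) + d(137) = 1/(43418040 - 153) + 137 = 1/43417887 + 137 = 5948250520/43417887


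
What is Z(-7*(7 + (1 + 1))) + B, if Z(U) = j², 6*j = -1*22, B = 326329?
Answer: 2937082/9 ≈ 3.2634e+5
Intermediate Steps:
j = -11/3 (j = (-1*22)/6 = (⅙)*(-22) = -11/3 ≈ -3.6667)
Z(U) = 121/9 (Z(U) = (-11/3)² = 121/9)
Z(-7*(7 + (1 + 1))) + B = 121/9 + 326329 = 2937082/9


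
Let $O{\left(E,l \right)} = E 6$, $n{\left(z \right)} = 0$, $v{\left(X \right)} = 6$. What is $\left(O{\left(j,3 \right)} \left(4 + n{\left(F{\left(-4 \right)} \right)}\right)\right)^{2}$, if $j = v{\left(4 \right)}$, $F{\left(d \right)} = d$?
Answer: $20736$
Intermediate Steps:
$j = 6$
$O{\left(E,l \right)} = 6 E$
$\left(O{\left(j,3 \right)} \left(4 + n{\left(F{\left(-4 \right)} \right)}\right)\right)^{2} = \left(6 \cdot 6 \left(4 + 0\right)\right)^{2} = \left(36 \cdot 4\right)^{2} = 144^{2} = 20736$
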